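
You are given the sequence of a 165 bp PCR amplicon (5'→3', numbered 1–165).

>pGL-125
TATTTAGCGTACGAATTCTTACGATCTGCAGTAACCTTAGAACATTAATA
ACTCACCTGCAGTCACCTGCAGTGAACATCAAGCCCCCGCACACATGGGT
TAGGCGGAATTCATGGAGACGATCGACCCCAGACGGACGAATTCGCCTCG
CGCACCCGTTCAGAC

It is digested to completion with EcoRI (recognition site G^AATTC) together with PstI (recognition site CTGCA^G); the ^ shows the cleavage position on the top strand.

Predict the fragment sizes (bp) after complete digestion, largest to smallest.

EcoRI sites (GAATTC) start at positions 13, 107, 139.
EcoRI cuts after the first base of each site, so after positions 13, 107, 139.
PstI sites (CTGCAG) start at positions 26, 57, 67.
PstI cuts after base 5 of each site (before the last base), so after positions 30, 61, 71.
Combined cut positions: 13, 30, 61, 71, 107, 139.
Linear molecule, 6 cuts → 7 fragments:
  1–13 → 13 bp
  14–30 → 17 bp
  31–61 → 31 bp
  62–71 → 10 bp
  72–107 → 36 bp
  108–139 → 32 bp
  140–165 → 26 bp
Sorted largest to smallest: 36, 32, 31, 26, 17, 13, 10 bp.

36, 32, 31, 26, 17, 13, 10 bp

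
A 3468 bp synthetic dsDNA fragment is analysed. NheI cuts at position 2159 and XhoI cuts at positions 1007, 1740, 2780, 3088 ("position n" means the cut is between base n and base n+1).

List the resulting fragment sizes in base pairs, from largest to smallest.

1007, 733, 621, 419, 380, 308 bp

Combined cut positions (sorted): 1007, 1740, 2159, 2780, 3088.
Linear molecule, 5 cuts → 6 fragments:
  1007 − 0 = 1007 bp
  1740 − 1007 = 733 bp
  2159 − 1740 = 419 bp
  2780 − 2159 = 621 bp
  3088 − 2780 = 308 bp
  3468 − 3088 = 380 bp
Sorted largest to smallest: 1007, 733, 621, 419, 380, 308 bp.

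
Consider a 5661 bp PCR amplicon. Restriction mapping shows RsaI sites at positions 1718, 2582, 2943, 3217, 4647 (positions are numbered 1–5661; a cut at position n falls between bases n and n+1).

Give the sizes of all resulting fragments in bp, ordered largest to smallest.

1718, 1430, 1014, 864, 361, 274 bp

Linear molecule, 5 cuts → 6 fragments:
  1718 − 0 = 1718 bp
  2582 − 1718 = 864 bp
  2943 − 2582 = 361 bp
  3217 − 2943 = 274 bp
  4647 − 3217 = 1430 bp
  5661 − 4647 = 1014 bp
Sorted largest to smallest: 1718, 1430, 1014, 864, 361, 274 bp.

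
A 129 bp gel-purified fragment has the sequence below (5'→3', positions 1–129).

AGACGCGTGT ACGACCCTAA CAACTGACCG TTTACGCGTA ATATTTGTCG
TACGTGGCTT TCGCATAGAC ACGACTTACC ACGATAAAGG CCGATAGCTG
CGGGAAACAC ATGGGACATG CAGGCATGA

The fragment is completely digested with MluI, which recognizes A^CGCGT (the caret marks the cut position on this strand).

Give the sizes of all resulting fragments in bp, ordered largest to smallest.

MluI sites (ACGCGT) start at positions 3, 34.
MluI cuts after the first base of each site, so after positions 3, 34.
Linear molecule, 2 cuts → 3 fragments:
  1–3 → 3 bp
  4–34 → 31 bp
  35–129 → 95 bp
Sorted largest to smallest: 95, 31, 3 bp.

95, 31, 3 bp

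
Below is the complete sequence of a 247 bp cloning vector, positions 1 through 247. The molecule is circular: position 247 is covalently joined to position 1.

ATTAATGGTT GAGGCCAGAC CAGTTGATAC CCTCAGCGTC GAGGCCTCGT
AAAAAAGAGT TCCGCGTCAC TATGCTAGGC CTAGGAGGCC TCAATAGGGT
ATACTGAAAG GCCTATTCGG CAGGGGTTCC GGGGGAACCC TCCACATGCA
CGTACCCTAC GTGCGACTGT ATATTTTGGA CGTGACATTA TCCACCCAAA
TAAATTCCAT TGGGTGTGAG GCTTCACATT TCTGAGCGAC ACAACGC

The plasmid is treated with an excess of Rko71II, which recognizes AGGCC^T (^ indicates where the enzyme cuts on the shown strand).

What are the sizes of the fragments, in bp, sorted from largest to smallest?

180, 35, 23, 9 bp

Rko71II sites (AGGCCT) start at positions 42, 77, 86, 109.
Rko71II cuts after base 5 of each site (before the last base), so after positions 46, 81, 90, 113.
Circular molecule, 4 cuts → 4 fragments:
  47–81 → 35 bp
  82–90 → 9 bp
  91–113 → 23 bp
  114–247 then 1–46 → 134 + 46 = 180 bp
Sorted largest to smallest: 180, 35, 23, 9 bp.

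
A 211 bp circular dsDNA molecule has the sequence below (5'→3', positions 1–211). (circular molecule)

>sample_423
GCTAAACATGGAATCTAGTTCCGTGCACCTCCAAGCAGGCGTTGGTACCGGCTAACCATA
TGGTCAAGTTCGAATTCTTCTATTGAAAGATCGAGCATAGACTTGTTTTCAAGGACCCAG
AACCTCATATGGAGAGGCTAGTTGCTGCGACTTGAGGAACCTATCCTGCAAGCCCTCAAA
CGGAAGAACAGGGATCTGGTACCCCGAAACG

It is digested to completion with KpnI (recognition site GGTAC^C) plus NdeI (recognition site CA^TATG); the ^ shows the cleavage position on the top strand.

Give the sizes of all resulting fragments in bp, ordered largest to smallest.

75, 69, 57, 10 bp

KpnI sites (GGTACC) start at positions 44, 198.
KpnI cuts after base 5 of each site (before the last base), so after positions 48, 202.
NdeI sites (CATATG) start at positions 57, 126.
NdeI cuts after base 2 of each site, so after positions 58, 127.
Combined cut positions: 48, 58, 127, 202.
Circular molecule, 4 cuts → 4 fragments:
  49–58 → 10 bp
  59–127 → 69 bp
  128–202 → 75 bp
  203–211 then 1–48 → 9 + 48 = 57 bp
Sorted largest to smallest: 75, 69, 57, 10 bp.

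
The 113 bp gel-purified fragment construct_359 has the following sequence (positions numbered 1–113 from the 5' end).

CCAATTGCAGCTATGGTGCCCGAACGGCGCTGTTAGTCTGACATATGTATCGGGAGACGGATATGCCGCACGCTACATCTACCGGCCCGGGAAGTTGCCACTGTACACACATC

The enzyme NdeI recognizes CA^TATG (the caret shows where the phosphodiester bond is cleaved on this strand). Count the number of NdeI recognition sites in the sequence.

CATATG occurs starting at position 42.
NdeI cuts at 1 site.

1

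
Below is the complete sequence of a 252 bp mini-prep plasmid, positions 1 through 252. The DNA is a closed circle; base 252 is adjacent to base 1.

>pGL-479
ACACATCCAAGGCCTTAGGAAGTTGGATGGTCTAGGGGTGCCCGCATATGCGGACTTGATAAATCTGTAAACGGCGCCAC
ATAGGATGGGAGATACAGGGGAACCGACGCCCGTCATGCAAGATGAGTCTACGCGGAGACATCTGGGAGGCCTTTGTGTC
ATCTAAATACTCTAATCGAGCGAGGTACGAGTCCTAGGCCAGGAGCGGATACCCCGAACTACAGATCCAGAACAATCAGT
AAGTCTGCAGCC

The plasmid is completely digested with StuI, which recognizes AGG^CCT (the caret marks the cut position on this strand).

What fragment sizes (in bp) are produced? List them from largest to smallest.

138, 114 bp

StuI sites (AGGCCT) start at positions 10, 148.
StuI cuts after base 3 of each site, so after positions 12, 150.
Circular molecule, 2 cuts → 2 fragments:
  13–150 → 138 bp
  151–252 then 1–12 → 102 + 12 = 114 bp
Sorted largest to smallest: 138, 114 bp.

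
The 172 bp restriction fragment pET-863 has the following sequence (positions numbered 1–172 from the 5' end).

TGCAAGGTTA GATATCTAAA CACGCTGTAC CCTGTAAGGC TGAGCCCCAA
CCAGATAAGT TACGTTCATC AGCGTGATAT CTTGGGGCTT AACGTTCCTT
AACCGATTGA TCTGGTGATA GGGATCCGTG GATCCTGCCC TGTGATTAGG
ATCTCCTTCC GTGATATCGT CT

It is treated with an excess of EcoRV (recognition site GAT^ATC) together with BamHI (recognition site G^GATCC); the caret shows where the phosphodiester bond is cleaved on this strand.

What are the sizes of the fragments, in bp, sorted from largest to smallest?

EcoRV sites (GATATC) start at positions 11, 76, 163.
EcoRV cuts after base 3 of each site, so after positions 13, 78, 165.
BamHI sites (GGATCC) start at positions 122, 130.
BamHI cuts after the first base of each site, so after positions 122, 130.
Combined cut positions: 13, 78, 122, 130, 165.
Linear molecule, 5 cuts → 6 fragments:
  1–13 → 13 bp
  14–78 → 65 bp
  79–122 → 44 bp
  123–130 → 8 bp
  131–165 → 35 bp
  166–172 → 7 bp
Sorted largest to smallest: 65, 44, 35, 13, 8, 7 bp.

65, 44, 35, 13, 8, 7 bp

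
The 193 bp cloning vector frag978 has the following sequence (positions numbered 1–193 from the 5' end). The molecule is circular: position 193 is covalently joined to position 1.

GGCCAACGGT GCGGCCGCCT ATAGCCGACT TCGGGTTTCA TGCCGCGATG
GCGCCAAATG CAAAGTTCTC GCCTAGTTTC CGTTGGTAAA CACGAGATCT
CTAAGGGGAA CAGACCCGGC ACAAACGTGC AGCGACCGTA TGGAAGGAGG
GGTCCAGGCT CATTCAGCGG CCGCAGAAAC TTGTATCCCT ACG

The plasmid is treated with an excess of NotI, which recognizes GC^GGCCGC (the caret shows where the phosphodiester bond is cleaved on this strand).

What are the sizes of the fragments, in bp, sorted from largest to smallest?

156, 37 bp

NotI sites (GCGGCCGC) start at positions 11, 167.
NotI cuts after base 2 of each site, so after positions 12, 168.
Circular molecule, 2 cuts → 2 fragments:
  13–168 → 156 bp
  169–193 then 1–12 → 25 + 12 = 37 bp
Sorted largest to smallest: 156, 37 bp.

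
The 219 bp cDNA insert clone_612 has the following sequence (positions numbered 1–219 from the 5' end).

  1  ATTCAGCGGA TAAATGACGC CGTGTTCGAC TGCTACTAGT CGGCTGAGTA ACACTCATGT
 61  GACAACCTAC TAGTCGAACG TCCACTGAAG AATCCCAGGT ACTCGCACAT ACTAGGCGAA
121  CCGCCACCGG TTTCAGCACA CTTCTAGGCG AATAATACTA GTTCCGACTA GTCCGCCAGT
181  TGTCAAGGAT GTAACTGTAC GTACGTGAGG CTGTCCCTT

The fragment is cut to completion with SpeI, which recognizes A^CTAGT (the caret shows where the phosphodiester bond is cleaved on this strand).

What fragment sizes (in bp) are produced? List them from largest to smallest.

88, 52, 35, 34, 10 bp

SpeI sites (ACTAGT) start at positions 35, 69, 157, 167.
SpeI cuts after the first base of each site, so after positions 35, 69, 157, 167.
Linear molecule, 4 cuts → 5 fragments:
  1–35 → 35 bp
  36–69 → 34 bp
  70–157 → 88 bp
  158–167 → 10 bp
  168–219 → 52 bp
Sorted largest to smallest: 88, 52, 35, 34, 10 bp.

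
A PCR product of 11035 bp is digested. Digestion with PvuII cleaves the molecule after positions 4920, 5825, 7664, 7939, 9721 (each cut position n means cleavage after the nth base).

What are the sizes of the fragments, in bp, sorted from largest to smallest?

Linear molecule, 5 cuts → 6 fragments:
  4920 − 0 = 4920 bp
  5825 − 4920 = 905 bp
  7664 − 5825 = 1839 bp
  7939 − 7664 = 275 bp
  9721 − 7939 = 1782 bp
  11035 − 9721 = 1314 bp
Sorted largest to smallest: 4920, 1839, 1782, 1314, 905, 275 bp.

4920, 1839, 1782, 1314, 905, 275 bp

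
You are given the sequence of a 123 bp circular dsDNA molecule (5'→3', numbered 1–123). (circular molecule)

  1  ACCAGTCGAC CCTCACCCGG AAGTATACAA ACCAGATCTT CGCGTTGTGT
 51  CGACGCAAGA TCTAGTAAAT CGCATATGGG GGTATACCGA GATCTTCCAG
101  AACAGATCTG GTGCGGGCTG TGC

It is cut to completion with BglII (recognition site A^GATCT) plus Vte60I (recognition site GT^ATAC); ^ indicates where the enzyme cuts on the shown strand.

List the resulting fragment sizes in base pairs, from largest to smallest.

BglII sites (AGATCT) start at positions 34, 58, 90, 104.
BglII cuts after the first base of each site, so after positions 34, 58, 90, 104.
Vte60I sites (GTATAC) start at positions 23, 82.
Vte60I cuts after base 2 of each site, so after positions 24, 83.
Combined cut positions: 24, 34, 58, 83, 90, 104.
Circular molecule, 6 cuts → 6 fragments:
  25–34 → 10 bp
  35–58 → 24 bp
  59–83 → 25 bp
  84–90 → 7 bp
  91–104 → 14 bp
  105–123 then 1–24 → 19 + 24 = 43 bp
Sorted largest to smallest: 43, 25, 24, 14, 10, 7 bp.

43, 25, 24, 14, 10, 7 bp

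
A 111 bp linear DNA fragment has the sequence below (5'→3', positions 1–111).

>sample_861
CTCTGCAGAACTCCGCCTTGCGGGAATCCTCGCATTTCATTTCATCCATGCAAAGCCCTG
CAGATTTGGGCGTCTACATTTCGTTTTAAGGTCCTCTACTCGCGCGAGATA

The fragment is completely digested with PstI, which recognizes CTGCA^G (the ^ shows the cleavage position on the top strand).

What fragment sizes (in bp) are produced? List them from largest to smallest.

PstI sites (CTGCAG) start at positions 3, 58.
PstI cuts after base 5 of each site (before the last base), so after positions 7, 62.
Linear molecule, 2 cuts → 3 fragments:
  1–7 → 7 bp
  8–62 → 55 bp
  63–111 → 49 bp
Sorted largest to smallest: 55, 49, 7 bp.

55, 49, 7 bp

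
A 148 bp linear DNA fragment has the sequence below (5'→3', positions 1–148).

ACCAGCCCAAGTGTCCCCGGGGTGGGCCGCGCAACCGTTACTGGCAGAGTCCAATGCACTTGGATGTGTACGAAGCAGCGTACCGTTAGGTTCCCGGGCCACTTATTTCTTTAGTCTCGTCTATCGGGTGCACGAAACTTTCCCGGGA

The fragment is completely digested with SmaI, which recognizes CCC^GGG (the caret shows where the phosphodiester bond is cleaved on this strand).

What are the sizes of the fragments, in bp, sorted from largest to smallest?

77, 49, 18, 4 bp

SmaI sites (CCCGGG) start at positions 16, 93, 142.
SmaI cuts after base 3 of each site, so after positions 18, 95, 144.
Linear molecule, 3 cuts → 4 fragments:
  1–18 → 18 bp
  19–95 → 77 bp
  96–144 → 49 bp
  145–148 → 4 bp
Sorted largest to smallest: 77, 49, 18, 4 bp.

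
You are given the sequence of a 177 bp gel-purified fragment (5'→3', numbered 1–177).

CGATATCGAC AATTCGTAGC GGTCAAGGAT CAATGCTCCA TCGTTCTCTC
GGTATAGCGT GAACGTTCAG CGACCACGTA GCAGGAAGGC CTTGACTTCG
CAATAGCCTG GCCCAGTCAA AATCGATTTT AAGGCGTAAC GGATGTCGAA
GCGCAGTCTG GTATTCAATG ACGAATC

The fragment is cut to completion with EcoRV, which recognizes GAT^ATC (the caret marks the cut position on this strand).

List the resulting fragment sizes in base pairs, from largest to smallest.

173, 4 bp

The EcoRV site (GATATC) starts at position 2.
EcoRV cuts after base 3 of each site, so after position 4.
Linear molecule, 1 cut → 2 fragments:
  1–4 → 4 bp
  5–177 → 173 bp
Sorted largest to smallest: 173, 4 bp.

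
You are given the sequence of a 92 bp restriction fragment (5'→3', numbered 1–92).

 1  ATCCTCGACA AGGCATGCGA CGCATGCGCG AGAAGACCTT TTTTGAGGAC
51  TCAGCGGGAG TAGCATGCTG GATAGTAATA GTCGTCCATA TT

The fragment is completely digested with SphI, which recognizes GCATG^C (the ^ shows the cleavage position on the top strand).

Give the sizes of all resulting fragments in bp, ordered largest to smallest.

41, 25, 17, 9 bp

SphI sites (GCATGC) start at positions 13, 22, 63.
SphI cuts after base 5 of each site (before the last base), so after positions 17, 26, 67.
Linear molecule, 3 cuts → 4 fragments:
  1–17 → 17 bp
  18–26 → 9 bp
  27–67 → 41 bp
  68–92 → 25 bp
Sorted largest to smallest: 41, 25, 17, 9 bp.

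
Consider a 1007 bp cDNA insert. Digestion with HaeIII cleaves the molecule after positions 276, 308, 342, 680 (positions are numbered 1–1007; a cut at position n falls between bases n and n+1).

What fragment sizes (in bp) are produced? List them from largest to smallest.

Linear molecule, 4 cuts → 5 fragments:
  276 − 0 = 276 bp
  308 − 276 = 32 bp
  342 − 308 = 34 bp
  680 − 342 = 338 bp
  1007 − 680 = 327 bp
Sorted largest to smallest: 338, 327, 276, 34, 32 bp.

338, 327, 276, 34, 32 bp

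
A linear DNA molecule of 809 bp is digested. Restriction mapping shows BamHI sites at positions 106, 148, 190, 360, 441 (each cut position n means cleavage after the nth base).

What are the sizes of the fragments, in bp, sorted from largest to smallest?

368, 170, 106, 81, 42, 42 bp

Linear molecule, 5 cuts → 6 fragments:
  106 − 0 = 106 bp
  148 − 106 = 42 bp
  190 − 148 = 42 bp
  360 − 190 = 170 bp
  441 − 360 = 81 bp
  809 − 441 = 368 bp
Sorted largest to smallest: 368, 170, 106, 81, 42, 42 bp.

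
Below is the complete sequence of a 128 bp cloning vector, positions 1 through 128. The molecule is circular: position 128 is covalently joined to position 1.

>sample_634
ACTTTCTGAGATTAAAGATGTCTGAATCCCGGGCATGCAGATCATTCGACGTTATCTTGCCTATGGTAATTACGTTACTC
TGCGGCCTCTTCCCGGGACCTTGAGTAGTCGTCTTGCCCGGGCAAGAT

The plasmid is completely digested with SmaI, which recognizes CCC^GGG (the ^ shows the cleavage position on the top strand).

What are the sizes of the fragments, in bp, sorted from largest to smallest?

64, 39, 25 bp

SmaI sites (CCCGGG) start at positions 28, 92, 117.
SmaI cuts after base 3 of each site, so after positions 30, 94, 119.
Circular molecule, 3 cuts → 3 fragments:
  31–94 → 64 bp
  95–119 → 25 bp
  120–128 then 1–30 → 9 + 30 = 39 bp
Sorted largest to smallest: 64, 39, 25 bp.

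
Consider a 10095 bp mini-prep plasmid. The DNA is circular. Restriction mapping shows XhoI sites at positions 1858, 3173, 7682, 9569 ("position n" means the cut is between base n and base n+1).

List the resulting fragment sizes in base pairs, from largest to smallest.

4509, 2384, 1887, 1315 bp

Circular molecule, 4 cuts → 4 fragments:
  3173 − 1858 = 1315 bp
  7682 − 3173 = 4509 bp
  9569 − 7682 = 1887 bp
  wrap: 10095 − 9569 + 1858 = 2384 bp
Sorted largest to smallest: 4509, 2384, 1887, 1315 bp.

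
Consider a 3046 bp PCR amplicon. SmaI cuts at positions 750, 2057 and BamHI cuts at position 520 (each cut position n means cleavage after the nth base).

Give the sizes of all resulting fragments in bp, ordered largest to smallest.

1307, 989, 520, 230 bp

Combined cut positions (sorted): 520, 750, 2057.
Linear molecule, 3 cuts → 4 fragments:
  520 − 0 = 520 bp
  750 − 520 = 230 bp
  2057 − 750 = 1307 bp
  3046 − 2057 = 989 bp
Sorted largest to smallest: 1307, 989, 520, 230 bp.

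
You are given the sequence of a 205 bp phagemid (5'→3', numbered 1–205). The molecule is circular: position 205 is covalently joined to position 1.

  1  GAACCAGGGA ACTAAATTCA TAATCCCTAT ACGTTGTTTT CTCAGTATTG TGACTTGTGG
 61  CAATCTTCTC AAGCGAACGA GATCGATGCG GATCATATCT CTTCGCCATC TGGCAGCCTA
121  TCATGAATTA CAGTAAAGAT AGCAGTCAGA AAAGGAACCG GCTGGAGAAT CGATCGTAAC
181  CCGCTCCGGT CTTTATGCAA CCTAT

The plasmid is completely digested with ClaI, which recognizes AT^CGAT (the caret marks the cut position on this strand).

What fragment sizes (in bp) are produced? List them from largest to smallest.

ClaI sites (ATCGAT) start at positions 82, 169.
ClaI cuts after base 2 of each site, so after positions 83, 170.
Circular molecule, 2 cuts → 2 fragments:
  84–170 → 87 bp
  171–205 then 1–83 → 35 + 83 = 118 bp
Sorted largest to smallest: 118, 87 bp.

118, 87 bp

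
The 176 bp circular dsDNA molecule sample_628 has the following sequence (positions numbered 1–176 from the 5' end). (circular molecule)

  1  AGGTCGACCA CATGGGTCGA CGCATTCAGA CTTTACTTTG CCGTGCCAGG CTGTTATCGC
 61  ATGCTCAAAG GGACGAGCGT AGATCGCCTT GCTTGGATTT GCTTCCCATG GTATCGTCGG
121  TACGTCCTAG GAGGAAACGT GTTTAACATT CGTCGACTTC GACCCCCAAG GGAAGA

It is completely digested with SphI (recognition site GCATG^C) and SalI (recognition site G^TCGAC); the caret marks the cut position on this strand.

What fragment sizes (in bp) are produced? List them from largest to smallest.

89, 47, 27, 13 bp

The SphI site (GCATGC) starts at position 59.
SphI cuts after base 5 of each site (before the last base), so after position 63.
SalI sites (GTCGAC) start at positions 3, 16, 152.
SalI cuts after the first base of each site, so after positions 3, 16, 152.
Combined cut positions: 3, 16, 63, 152.
Circular molecule, 4 cuts → 4 fragments:
  4–16 → 13 bp
  17–63 → 47 bp
  64–152 → 89 bp
  153–176 then 1–3 → 24 + 3 = 27 bp
Sorted largest to smallest: 89, 47, 27, 13 bp.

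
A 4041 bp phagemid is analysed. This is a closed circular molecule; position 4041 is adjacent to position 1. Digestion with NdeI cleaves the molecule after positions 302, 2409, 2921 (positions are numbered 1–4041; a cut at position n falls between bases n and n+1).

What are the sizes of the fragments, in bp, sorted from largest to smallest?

Circular molecule, 3 cuts → 3 fragments:
  2409 − 302 = 2107 bp
  2921 − 2409 = 512 bp
  wrap: 4041 − 2921 + 302 = 1422 bp
Sorted largest to smallest: 2107, 1422, 512 bp.

2107, 1422, 512 bp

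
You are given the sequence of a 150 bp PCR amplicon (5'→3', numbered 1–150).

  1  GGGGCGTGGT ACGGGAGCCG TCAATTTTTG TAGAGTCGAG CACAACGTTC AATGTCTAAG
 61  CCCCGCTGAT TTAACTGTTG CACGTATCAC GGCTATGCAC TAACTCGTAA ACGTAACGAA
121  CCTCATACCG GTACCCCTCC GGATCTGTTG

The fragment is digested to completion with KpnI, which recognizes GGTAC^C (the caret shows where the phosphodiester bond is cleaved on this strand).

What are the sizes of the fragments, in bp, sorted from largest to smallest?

The KpnI site (GGTACC) starts at position 130.
KpnI cuts after base 5 of each site (before the last base), so after position 134.
Linear molecule, 1 cut → 2 fragments:
  1–134 → 134 bp
  135–150 → 16 bp
Sorted largest to smallest: 134, 16 bp.

134, 16 bp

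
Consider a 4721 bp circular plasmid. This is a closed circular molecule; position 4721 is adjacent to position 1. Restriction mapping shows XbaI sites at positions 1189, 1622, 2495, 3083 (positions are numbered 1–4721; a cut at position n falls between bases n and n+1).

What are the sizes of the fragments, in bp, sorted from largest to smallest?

2827, 873, 588, 433 bp

Circular molecule, 4 cuts → 4 fragments:
  1622 − 1189 = 433 bp
  2495 − 1622 = 873 bp
  3083 − 2495 = 588 bp
  wrap: 4721 − 3083 + 1189 = 2827 bp
Sorted largest to smallest: 2827, 873, 588, 433 bp.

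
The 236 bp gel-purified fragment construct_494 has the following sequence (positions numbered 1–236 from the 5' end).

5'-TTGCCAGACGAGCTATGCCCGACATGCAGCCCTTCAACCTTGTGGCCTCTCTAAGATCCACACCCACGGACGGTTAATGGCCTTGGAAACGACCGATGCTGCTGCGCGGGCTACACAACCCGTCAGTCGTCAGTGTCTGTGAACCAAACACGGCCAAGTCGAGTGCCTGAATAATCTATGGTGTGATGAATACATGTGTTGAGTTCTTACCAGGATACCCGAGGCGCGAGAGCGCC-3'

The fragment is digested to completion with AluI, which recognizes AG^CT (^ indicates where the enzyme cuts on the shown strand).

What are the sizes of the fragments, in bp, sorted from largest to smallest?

The AluI site (AGCT) starts at position 11.
AluI cuts after base 2 of each site, so after position 12.
Linear molecule, 1 cut → 2 fragments:
  1–12 → 12 bp
  13–236 → 224 bp
Sorted largest to smallest: 224, 12 bp.

224, 12 bp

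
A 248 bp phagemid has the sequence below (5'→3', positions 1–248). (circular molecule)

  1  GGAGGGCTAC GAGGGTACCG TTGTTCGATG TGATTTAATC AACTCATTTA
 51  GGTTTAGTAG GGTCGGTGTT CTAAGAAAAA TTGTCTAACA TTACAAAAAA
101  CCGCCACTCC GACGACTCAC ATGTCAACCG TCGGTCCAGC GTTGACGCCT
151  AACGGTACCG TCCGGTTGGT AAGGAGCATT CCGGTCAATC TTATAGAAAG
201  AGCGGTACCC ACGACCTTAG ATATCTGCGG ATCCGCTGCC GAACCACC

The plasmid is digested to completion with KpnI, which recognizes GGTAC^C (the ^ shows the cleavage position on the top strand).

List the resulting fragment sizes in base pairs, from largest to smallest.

KpnI sites (GGTACC) start at positions 14, 154, 204.
KpnI cuts after base 5 of each site (before the last base), so after positions 18, 158, 208.
Circular molecule, 3 cuts → 3 fragments:
  19–158 → 140 bp
  159–208 → 50 bp
  209–248 then 1–18 → 40 + 18 = 58 bp
Sorted largest to smallest: 140, 58, 50 bp.

140, 58, 50 bp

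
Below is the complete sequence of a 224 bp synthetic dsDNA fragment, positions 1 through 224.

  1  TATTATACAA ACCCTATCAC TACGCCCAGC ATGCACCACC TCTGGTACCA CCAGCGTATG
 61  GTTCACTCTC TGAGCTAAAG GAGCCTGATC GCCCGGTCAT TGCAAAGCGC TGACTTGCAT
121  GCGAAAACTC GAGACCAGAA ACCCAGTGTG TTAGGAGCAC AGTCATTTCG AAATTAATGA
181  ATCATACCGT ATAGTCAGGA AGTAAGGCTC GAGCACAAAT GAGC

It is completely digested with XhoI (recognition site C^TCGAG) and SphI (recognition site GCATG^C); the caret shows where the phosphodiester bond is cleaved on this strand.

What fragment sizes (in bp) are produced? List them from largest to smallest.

88, 80, 33, 16, 7 bp

XhoI sites (CTCGAG) start at positions 128, 208.
XhoI cuts after the first base of each site, so after positions 128, 208.
SphI sites (GCATGC) start at positions 29, 117.
SphI cuts after base 5 of each site (before the last base), so after positions 33, 121.
Combined cut positions: 33, 121, 128, 208.
Linear molecule, 4 cuts → 5 fragments:
  1–33 → 33 bp
  34–121 → 88 bp
  122–128 → 7 bp
  129–208 → 80 bp
  209–224 → 16 bp
Sorted largest to smallest: 88, 80, 33, 16, 7 bp.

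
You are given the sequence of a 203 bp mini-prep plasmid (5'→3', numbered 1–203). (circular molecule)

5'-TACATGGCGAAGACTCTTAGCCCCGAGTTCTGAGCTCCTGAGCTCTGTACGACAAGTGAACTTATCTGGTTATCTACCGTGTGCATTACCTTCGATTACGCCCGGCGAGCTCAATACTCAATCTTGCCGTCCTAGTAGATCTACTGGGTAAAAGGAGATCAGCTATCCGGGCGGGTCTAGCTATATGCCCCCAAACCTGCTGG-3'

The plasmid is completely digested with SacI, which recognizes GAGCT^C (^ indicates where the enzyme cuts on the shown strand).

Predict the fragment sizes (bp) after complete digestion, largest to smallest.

128, 67, 8 bp

SacI sites (GAGCTC) start at positions 32, 40, 107.
SacI cuts after base 5 of each site (before the last base), so after positions 36, 44, 111.
Circular molecule, 3 cuts → 3 fragments:
  37–44 → 8 bp
  45–111 → 67 bp
  112–203 then 1–36 → 92 + 36 = 128 bp
Sorted largest to smallest: 128, 67, 8 bp.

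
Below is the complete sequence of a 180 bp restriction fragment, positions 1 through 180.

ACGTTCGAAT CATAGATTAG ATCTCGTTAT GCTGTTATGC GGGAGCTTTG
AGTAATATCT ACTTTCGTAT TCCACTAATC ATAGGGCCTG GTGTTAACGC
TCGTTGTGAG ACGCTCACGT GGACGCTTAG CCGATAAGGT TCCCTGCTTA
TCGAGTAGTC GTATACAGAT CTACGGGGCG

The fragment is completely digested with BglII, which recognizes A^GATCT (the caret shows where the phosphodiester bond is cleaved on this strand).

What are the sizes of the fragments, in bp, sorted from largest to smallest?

BglII sites (AGATCT) start at positions 19, 167.
BglII cuts after the first base of each site, so after positions 19, 167.
Linear molecule, 2 cuts → 3 fragments:
  1–19 → 19 bp
  20–167 → 148 bp
  168–180 → 13 bp
Sorted largest to smallest: 148, 19, 13 bp.

148, 19, 13 bp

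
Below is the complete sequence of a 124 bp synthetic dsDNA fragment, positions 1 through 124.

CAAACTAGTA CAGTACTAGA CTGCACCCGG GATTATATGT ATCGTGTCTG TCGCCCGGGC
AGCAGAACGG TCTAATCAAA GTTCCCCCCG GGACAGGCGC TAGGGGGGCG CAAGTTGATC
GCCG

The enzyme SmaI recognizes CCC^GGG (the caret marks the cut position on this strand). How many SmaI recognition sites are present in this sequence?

CCCGGG occurs starting at positions 26, 54, 87.
SmaI cuts at 3 sites.

3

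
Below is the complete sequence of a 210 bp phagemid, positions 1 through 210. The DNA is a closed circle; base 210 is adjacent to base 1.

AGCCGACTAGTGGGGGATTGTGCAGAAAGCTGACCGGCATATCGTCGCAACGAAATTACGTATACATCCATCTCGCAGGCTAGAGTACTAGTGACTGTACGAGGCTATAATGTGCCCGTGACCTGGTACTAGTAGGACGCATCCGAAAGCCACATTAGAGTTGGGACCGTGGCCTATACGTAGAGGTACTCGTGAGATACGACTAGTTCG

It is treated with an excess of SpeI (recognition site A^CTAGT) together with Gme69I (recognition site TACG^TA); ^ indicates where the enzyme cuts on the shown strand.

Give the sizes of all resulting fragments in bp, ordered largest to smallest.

SpeI sites (ACTAGT) start at positions 6, 87, 128, 202.
SpeI cuts after the first base of each site, so after positions 6, 87, 128, 202.
Gme69I sites (TACGTA) start at positions 57, 177.
Gme69I cuts after base 4 of each site, so after positions 60, 180.
Combined cut positions: 6, 60, 87, 128, 180, 202.
Circular molecule, 6 cuts → 6 fragments:
  7–60 → 54 bp
  61–87 → 27 bp
  88–128 → 41 bp
  129–180 → 52 bp
  181–202 → 22 bp
  203–210 then 1–6 → 8 + 6 = 14 bp
Sorted largest to smallest: 54, 52, 41, 27, 22, 14 bp.

54, 52, 41, 27, 22, 14 bp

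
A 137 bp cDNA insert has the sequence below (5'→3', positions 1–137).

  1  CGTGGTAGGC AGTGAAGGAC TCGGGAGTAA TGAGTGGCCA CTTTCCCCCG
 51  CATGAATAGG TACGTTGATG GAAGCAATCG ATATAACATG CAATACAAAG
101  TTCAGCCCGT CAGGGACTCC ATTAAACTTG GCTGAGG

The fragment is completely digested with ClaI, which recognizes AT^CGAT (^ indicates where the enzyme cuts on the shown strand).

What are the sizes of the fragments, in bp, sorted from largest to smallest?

78, 59 bp

The ClaI site (ATCGAT) starts at position 77.
ClaI cuts after base 2 of each site, so after position 78.
Linear molecule, 1 cut → 2 fragments:
  1–78 → 78 bp
  79–137 → 59 bp
Sorted largest to smallest: 78, 59 bp.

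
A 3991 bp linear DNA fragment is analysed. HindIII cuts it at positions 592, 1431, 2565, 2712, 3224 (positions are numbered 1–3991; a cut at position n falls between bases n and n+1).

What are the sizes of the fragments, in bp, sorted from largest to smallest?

1134, 839, 767, 592, 512, 147 bp

Linear molecule, 5 cuts → 6 fragments:
  592 − 0 = 592 bp
  1431 − 592 = 839 bp
  2565 − 1431 = 1134 bp
  2712 − 2565 = 147 bp
  3224 − 2712 = 512 bp
  3991 − 3224 = 767 bp
Sorted largest to smallest: 1134, 839, 767, 592, 512, 147 bp.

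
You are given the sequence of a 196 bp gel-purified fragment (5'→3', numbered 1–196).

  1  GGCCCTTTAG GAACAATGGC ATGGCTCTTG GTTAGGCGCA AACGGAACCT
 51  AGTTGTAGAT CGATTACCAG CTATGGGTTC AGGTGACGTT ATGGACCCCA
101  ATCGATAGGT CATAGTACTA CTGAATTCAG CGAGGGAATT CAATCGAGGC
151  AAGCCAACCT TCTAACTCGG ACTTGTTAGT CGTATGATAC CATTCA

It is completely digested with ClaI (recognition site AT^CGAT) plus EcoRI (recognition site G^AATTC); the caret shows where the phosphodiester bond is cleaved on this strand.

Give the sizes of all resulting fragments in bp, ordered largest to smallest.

60, 60, 42, 21, 13 bp

ClaI sites (ATCGAT) start at positions 59, 101.
ClaI cuts after base 2 of each site, so after positions 60, 102.
EcoRI sites (GAATTC) start at positions 123, 136.
EcoRI cuts after the first base of each site, so after positions 123, 136.
Combined cut positions: 60, 102, 123, 136.
Linear molecule, 4 cuts → 5 fragments:
  1–60 → 60 bp
  61–102 → 42 bp
  103–123 → 21 bp
  124–136 → 13 bp
  137–196 → 60 bp
Sorted largest to smallest: 60, 60, 42, 21, 13 bp.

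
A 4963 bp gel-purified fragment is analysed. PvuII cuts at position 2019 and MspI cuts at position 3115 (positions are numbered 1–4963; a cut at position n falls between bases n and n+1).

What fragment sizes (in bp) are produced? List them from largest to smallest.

Combined cut positions (sorted): 2019, 3115.
Linear molecule, 2 cuts → 3 fragments:
  2019 − 0 = 2019 bp
  3115 − 2019 = 1096 bp
  4963 − 3115 = 1848 bp
Sorted largest to smallest: 2019, 1848, 1096 bp.

2019, 1848, 1096 bp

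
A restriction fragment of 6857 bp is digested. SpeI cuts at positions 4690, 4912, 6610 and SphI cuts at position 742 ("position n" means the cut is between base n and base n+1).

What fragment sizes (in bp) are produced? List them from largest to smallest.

Combined cut positions (sorted): 742, 4690, 4912, 6610.
Linear molecule, 4 cuts → 5 fragments:
  742 − 0 = 742 bp
  4690 − 742 = 3948 bp
  4912 − 4690 = 222 bp
  6610 − 4912 = 1698 bp
  6857 − 6610 = 247 bp
Sorted largest to smallest: 3948, 1698, 742, 247, 222 bp.

3948, 1698, 742, 247, 222 bp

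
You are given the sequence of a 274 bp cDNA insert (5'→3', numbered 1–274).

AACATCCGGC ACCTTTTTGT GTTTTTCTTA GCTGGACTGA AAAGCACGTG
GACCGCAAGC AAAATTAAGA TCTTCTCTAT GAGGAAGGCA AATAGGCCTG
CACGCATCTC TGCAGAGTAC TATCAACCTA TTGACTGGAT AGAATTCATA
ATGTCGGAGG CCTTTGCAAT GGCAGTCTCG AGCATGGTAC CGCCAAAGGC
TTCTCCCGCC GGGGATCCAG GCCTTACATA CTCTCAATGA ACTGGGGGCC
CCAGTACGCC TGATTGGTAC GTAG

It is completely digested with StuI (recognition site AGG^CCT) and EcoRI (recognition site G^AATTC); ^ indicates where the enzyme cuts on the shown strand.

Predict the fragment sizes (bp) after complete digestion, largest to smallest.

StuI sites (AGGCCT) start at positions 94, 158, 219.
StuI cuts after base 3 of each site, so after positions 96, 160, 221.
The EcoRI site (GAATTC) starts at position 142.
EcoRI cuts after the first base of each site, so after position 142.
Combined cut positions: 96, 142, 160, 221.
Linear molecule, 4 cuts → 5 fragments:
  1–96 → 96 bp
  97–142 → 46 bp
  143–160 → 18 bp
  161–221 → 61 bp
  222–274 → 53 bp
Sorted largest to smallest: 96, 61, 53, 46, 18 bp.

96, 61, 53, 46, 18 bp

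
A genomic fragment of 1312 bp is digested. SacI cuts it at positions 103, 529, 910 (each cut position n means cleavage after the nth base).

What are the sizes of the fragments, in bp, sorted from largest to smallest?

Linear molecule, 3 cuts → 4 fragments:
  103 − 0 = 103 bp
  529 − 103 = 426 bp
  910 − 529 = 381 bp
  1312 − 910 = 402 bp
Sorted largest to smallest: 426, 402, 381, 103 bp.

426, 402, 381, 103 bp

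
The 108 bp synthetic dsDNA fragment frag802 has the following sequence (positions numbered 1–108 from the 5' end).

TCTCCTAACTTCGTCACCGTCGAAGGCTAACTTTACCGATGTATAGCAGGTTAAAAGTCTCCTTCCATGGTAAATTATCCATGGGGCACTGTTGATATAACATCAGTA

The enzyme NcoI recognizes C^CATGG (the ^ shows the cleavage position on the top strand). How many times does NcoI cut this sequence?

2

CCATGG occurs starting at positions 65, 79.
NcoI cuts at 2 sites.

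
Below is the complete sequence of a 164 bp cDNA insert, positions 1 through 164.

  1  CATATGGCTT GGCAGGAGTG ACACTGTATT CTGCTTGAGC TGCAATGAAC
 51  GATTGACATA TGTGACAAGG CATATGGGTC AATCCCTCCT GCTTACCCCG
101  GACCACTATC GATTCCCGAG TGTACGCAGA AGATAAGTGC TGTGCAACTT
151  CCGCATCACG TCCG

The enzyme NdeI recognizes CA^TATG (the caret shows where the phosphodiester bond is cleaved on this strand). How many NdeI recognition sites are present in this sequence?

CATATG occurs starting at positions 1, 57, 71.
NdeI cuts at 3 sites.

3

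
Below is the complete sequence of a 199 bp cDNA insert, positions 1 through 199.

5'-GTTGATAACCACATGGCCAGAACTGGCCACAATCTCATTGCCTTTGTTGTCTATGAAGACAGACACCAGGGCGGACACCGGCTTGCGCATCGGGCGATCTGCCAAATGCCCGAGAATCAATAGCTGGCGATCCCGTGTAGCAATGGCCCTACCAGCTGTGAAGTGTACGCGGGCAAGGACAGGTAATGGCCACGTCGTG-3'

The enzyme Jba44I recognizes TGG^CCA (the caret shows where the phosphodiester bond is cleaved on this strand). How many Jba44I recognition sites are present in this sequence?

3

TGGCCA occurs starting at positions 14, 24, 187.
Jba44I cuts at 3 sites.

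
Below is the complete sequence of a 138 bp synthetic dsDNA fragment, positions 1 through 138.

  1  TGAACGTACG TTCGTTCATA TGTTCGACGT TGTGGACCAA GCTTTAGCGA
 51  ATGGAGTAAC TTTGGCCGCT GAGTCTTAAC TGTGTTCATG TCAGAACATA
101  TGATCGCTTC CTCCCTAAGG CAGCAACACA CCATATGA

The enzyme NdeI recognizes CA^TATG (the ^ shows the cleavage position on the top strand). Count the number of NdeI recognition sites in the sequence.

CATATG occurs starting at positions 17, 97, 132.
NdeI cuts at 3 sites.

3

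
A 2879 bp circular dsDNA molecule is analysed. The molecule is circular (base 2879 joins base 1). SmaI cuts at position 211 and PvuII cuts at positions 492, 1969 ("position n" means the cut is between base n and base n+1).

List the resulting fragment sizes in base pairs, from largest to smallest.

Combined cut positions (sorted): 211, 492, 1969.
Circular molecule, 3 cuts → 3 fragments:
  492 − 211 = 281 bp
  1969 − 492 = 1477 bp
  wrap: 2879 − 1969 + 211 = 1121 bp
Sorted largest to smallest: 1477, 1121, 281 bp.

1477, 1121, 281 bp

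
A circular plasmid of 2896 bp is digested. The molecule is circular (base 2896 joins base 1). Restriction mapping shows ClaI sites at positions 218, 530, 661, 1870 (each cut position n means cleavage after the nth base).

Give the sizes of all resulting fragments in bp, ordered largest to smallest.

Circular molecule, 4 cuts → 4 fragments:
  530 − 218 = 312 bp
  661 − 530 = 131 bp
  1870 − 661 = 1209 bp
  wrap: 2896 − 1870 + 218 = 1244 bp
Sorted largest to smallest: 1244, 1209, 312, 131 bp.

1244, 1209, 312, 131 bp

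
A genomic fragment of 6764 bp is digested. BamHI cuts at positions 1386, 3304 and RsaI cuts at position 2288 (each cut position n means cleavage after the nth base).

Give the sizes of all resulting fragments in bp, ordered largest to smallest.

3460, 1386, 1016, 902 bp

Combined cut positions (sorted): 1386, 2288, 3304.
Linear molecule, 3 cuts → 4 fragments:
  1386 − 0 = 1386 bp
  2288 − 1386 = 902 bp
  3304 − 2288 = 1016 bp
  6764 − 3304 = 3460 bp
Sorted largest to smallest: 3460, 1386, 1016, 902 bp.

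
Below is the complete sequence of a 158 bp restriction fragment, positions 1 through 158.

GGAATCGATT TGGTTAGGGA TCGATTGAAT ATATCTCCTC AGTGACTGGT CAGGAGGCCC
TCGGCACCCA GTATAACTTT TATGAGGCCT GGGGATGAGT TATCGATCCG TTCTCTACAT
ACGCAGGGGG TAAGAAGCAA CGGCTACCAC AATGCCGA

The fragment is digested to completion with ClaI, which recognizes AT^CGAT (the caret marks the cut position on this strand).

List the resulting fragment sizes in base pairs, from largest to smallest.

82, 55, 16, 5 bp

ClaI sites (ATCGAT) start at positions 4, 20, 102.
ClaI cuts after base 2 of each site, so after positions 5, 21, 103.
Linear molecule, 3 cuts → 4 fragments:
  1–5 → 5 bp
  6–21 → 16 bp
  22–103 → 82 bp
  104–158 → 55 bp
Sorted largest to smallest: 82, 55, 16, 5 bp.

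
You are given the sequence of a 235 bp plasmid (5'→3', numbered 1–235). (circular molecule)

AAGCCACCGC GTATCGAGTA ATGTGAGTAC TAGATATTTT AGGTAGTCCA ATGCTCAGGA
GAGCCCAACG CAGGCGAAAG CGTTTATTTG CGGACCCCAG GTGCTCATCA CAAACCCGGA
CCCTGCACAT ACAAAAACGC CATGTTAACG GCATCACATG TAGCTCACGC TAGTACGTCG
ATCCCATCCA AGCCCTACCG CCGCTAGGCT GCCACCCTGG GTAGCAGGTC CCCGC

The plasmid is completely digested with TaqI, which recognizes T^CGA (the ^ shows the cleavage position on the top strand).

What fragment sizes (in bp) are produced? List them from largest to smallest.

TaqI sites (TCGA) start at positions 14, 178.
TaqI cuts after the first base of each site, so after positions 14, 178.
Circular molecule, 2 cuts → 2 fragments:
  15–178 → 164 bp
  179–235 then 1–14 → 57 + 14 = 71 bp
Sorted largest to smallest: 164, 71 bp.

164, 71 bp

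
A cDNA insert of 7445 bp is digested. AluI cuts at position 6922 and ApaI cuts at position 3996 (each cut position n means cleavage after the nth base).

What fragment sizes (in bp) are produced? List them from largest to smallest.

Combined cut positions (sorted): 3996, 6922.
Linear molecule, 2 cuts → 3 fragments:
  3996 − 0 = 3996 bp
  6922 − 3996 = 2926 bp
  7445 − 6922 = 523 bp
Sorted largest to smallest: 3996, 2926, 523 bp.

3996, 2926, 523 bp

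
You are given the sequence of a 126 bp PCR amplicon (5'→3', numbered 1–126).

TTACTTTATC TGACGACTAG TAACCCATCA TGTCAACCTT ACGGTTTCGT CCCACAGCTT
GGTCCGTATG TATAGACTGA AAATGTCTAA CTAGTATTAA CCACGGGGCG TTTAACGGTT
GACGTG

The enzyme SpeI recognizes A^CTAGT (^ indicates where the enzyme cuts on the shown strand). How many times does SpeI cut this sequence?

2

ACTAGT occurs starting at positions 16, 90.
SpeI cuts at 2 sites.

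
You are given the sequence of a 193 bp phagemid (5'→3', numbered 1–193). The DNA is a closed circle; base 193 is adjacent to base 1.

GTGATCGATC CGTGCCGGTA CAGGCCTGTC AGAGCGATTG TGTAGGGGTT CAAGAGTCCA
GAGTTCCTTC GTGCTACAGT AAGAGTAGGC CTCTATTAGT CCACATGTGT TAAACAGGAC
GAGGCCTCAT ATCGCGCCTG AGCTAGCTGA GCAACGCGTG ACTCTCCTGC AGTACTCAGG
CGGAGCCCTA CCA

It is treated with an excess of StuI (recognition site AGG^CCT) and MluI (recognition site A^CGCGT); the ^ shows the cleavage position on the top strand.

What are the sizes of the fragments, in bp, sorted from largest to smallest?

65, 63, 35, 30 bp

StuI sites (AGGCCT) start at positions 22, 87, 122.
StuI cuts after base 3 of each site, so after positions 24, 89, 124.
The MluI site (ACGCGT) starts at position 154.
MluI cuts after the first base of each site, so after position 154.
Combined cut positions: 24, 89, 124, 154.
Circular molecule, 4 cuts → 4 fragments:
  25–89 → 65 bp
  90–124 → 35 bp
  125–154 → 30 bp
  155–193 then 1–24 → 39 + 24 = 63 bp
Sorted largest to smallest: 65, 63, 35, 30 bp.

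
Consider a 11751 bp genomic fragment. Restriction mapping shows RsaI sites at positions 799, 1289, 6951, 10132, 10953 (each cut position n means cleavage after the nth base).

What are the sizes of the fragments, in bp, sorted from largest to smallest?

Linear molecule, 5 cuts → 6 fragments:
  799 − 0 = 799 bp
  1289 − 799 = 490 bp
  6951 − 1289 = 5662 bp
  10132 − 6951 = 3181 bp
  10953 − 10132 = 821 bp
  11751 − 10953 = 798 bp
Sorted largest to smallest: 5662, 3181, 821, 799, 798, 490 bp.

5662, 3181, 821, 799, 798, 490 bp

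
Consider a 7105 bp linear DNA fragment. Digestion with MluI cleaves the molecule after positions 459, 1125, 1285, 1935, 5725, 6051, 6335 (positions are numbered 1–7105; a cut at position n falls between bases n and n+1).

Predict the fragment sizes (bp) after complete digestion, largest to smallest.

Linear molecule, 7 cuts → 8 fragments:
  459 − 0 = 459 bp
  1125 − 459 = 666 bp
  1285 − 1125 = 160 bp
  1935 − 1285 = 650 bp
  5725 − 1935 = 3790 bp
  6051 − 5725 = 326 bp
  6335 − 6051 = 284 bp
  7105 − 6335 = 770 bp
Sorted largest to smallest: 3790, 770, 666, 650, 459, 326, 284, 160 bp.

3790, 770, 666, 650, 459, 326, 284, 160 bp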